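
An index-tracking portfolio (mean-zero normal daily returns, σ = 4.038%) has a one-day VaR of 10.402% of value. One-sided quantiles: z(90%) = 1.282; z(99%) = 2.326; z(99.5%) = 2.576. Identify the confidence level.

Implied z = VaR/σ = 10.402 / 4.038 = 2.576.
This matches z(99.5%) = 2.576.

99.5%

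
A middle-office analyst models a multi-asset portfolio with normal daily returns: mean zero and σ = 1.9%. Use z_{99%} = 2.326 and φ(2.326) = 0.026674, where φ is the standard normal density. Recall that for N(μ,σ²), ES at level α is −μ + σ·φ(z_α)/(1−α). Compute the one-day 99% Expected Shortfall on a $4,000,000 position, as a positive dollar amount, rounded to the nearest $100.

Tail multiplier: φ(z)/(1−α) = 0.026674 / 0.01 = 2.667.
ES = 1.9% × 2.667 = 5.067%.
On $4,000,000: 0.05067 × $4,000,000 = $202,680.

$202,700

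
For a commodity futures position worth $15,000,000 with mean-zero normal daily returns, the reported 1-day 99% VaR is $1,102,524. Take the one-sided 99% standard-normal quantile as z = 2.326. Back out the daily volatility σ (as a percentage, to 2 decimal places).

VaR as a fraction: $1,102,524 / $15,000,000 = 7.350%.
σ = VaR / z = 7.350% / 2.326 = 3.160%.

3.16%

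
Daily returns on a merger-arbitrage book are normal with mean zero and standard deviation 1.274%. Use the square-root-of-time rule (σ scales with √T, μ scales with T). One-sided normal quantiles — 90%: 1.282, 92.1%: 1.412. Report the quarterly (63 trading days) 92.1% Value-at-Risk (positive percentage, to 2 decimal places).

σ_{63d} = 1.274% × √63 = 10.112%.
VaR = 1.412 × 10.112% = 14.278%.

14.28%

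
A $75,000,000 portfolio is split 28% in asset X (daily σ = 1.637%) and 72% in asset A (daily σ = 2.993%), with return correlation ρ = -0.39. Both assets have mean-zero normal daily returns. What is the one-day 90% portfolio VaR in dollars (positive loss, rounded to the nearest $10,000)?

σ_p² = 0.28²·1.637² + 0.72²·2.993² + 2·-0.39·0.28·0.72·1.637·2.993 = 4.0835 (%²).
σ_p = √4.0835 = 2.021%.
At 90%, z = 1.282.
VaR = 1.282 × 2.021% = 2.591%; on $75,000,000 that is $1,943,250.

$1,940,000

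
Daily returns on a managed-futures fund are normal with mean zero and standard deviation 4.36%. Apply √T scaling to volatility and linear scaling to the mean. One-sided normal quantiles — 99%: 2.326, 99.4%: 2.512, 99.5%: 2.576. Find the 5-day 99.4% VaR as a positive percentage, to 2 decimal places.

24.49%

σ_{5d} = 4.36% × √5 = 9.749%.
VaR = 2.512 × 9.749% = 24.489%.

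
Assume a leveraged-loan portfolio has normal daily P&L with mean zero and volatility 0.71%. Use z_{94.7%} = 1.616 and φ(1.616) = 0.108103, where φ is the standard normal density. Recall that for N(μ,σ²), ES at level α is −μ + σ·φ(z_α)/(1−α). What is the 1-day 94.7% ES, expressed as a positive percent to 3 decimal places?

Tail multiplier: φ(z)/(1−α) = 0.108103 / 0.053 = 2.040.
ES = 0.71% × 2.040 = 1.448%.

1.448%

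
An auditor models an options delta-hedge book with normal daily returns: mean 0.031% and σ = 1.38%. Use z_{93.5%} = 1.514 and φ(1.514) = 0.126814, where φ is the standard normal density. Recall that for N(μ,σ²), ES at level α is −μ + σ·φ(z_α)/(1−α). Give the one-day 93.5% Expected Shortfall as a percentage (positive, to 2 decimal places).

2.66%

Tail multiplier: φ(z)/(1−α) = 0.126814 / 0.065 = 1.951.
ES = −(0.031%) + 1.38% × 1.951 = 2.661%.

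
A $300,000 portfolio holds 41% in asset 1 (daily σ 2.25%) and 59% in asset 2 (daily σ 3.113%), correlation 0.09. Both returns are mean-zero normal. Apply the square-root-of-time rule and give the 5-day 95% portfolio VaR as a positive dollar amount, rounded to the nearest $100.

$23,500

σ_p = √(0.41²·2.25² + 0.59²·3.113² + 2·0.09·0.41·0.59·2.25·3.113) = 2.128%.
σ_{5d} = 2.128% × √5 = 4.758%.
z(95%) = 1.645.
VaR = 1.645 × 4.758% = 7.827%; on $300,000 that is $23,481.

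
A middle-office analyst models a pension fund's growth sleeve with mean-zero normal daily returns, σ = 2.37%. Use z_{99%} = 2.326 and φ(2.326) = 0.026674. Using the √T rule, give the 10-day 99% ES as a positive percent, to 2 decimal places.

σ_{10d} = 2.37% × √10 = 7.495%.
ES multiplier = φ(z)/(1−α) = 0.026674/0.01 = 2.667.
ES = 7.495% × 2.667 = 19.989%.

19.99%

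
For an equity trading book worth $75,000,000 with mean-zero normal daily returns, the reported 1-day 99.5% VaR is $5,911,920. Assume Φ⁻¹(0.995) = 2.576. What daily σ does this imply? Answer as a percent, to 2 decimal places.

VaR as a fraction: $5,911,920 / $75,000,000 = 7.883%.
σ = VaR / z = 7.883% / 2.576 = 3.060%.

3.06%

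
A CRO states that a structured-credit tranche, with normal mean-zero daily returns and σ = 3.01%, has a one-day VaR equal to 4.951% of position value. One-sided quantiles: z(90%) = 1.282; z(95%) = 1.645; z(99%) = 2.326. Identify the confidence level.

95%

Implied z = VaR/σ = 4.951 / 3.01 = 1.645.
This matches z(95%) = 1.645.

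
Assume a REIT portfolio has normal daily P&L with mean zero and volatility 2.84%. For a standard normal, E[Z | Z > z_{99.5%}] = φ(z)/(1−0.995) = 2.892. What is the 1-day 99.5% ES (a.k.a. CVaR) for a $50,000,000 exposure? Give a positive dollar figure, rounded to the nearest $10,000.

ES = 2.84% × 2.892 = 8.213%.
On $50,000,000: 0.08213 × $50,000,000 = $4,106,500.

$4,110,000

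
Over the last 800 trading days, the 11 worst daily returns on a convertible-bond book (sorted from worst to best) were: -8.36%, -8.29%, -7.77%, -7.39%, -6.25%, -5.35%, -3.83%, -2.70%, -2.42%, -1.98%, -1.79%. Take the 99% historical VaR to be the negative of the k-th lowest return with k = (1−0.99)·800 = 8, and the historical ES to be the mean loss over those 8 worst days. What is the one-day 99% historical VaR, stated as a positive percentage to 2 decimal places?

2.70%

k = 8; the 8th lowest return is -2.70%, so VaR = 2.70%.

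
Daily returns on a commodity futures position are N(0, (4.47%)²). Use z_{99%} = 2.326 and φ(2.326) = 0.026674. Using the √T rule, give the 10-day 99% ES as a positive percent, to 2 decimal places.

σ_{10d} = 4.47% × √10 = 14.135%.
ES multiplier = φ(z)/(1−α) = 0.026674/0.01 = 2.667.
ES = 14.135% × 2.667 = 37.698%.

37.70%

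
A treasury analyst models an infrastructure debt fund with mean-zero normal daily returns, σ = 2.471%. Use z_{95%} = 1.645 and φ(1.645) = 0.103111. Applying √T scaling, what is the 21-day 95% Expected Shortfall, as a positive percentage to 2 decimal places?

23.35%

σ_{21d} = 2.471% × √21 = 11.324%.
ES multiplier = φ(z)/(1−α) = 0.103111/0.05 = 2.062.
ES = 11.324% × 2.062 = 23.350%.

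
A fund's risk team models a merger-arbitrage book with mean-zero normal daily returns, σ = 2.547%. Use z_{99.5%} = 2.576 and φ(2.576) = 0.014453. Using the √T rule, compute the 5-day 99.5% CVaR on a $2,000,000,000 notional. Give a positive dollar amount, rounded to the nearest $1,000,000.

σ_{5d} = 2.547% × √5 = 5.695%.
ES multiplier = φ(z)/(1−α) = 0.014453/0.005 = 2.891.
ES = 5.695% × 2.891 = 16.464%; on $2,000,000,000: $329,280,000.

$329,000,000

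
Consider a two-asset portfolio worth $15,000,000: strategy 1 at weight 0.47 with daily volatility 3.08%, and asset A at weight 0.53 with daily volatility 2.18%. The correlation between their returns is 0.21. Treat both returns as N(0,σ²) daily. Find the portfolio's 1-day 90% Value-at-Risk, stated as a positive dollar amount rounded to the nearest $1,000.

$391,000

σ_p² = 0.47²·3.08² + 0.53²·2.18² + 2·0.21·0.47·0.53·3.08·2.18 = 4.1330 (%²).
σ_p = √4.1330 = 2.033%.
At 90%, z = 1.282.
VaR = 1.282 × 2.033% = 2.606%; on $15,000,000 that is $390,900.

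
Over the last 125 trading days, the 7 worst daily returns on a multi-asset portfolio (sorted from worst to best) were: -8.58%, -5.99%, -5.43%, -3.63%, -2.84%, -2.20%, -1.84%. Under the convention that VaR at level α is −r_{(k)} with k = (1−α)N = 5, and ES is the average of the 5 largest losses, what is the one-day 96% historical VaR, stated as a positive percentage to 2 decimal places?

k = 5; the 5th lowest return is -2.84%, so VaR = 2.84%.

2.84%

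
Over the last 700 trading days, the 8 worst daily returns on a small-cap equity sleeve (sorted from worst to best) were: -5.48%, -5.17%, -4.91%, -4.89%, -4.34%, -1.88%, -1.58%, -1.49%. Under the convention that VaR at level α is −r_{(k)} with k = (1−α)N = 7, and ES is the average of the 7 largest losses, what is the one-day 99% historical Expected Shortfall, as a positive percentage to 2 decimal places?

The 7 worst returns sum to -28.25%.
ES = −(-28.25%) / 7 = 4.0357…% ≈ 4.04%.

4.04%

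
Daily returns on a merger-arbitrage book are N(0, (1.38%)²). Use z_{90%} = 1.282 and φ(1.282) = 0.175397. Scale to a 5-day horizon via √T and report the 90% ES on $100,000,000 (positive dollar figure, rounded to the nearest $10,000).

$5,410,000

σ_{5d} = 1.38% × √5 = 3.086%.
ES multiplier = φ(z)/(1−α) = 0.175397/0.1 = 1.754.
ES = 3.086% × 1.754 = 5.413%; on $100,000,000: $5,413,000.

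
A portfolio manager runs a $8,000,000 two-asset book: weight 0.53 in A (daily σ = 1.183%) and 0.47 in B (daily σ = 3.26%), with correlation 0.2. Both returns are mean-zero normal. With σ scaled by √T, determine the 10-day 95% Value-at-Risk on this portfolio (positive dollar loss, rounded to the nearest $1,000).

σ_p = √(0.53²·1.183² + 0.47²·3.26² + 2·0.2·0.53·0.47·1.183·3.26) = 1.768%.
σ_{10d} = 1.768% × √10 = 5.591%.
z(95%) = 1.645.
VaR = 1.645 × 5.591% = 9.197%; on $8,000,000 that is $735,760.

$736,000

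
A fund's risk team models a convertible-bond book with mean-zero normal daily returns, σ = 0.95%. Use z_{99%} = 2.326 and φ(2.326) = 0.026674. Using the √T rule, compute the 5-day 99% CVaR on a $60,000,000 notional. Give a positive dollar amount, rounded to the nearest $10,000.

$3,400,000

σ_{5d} = 0.95% × √5 = 2.124%.
ES multiplier = φ(z)/(1−α) = 0.026674/0.01 = 2.667.
ES = 2.124% × 2.667 = 5.665%; on $60,000,000: $3,399,000.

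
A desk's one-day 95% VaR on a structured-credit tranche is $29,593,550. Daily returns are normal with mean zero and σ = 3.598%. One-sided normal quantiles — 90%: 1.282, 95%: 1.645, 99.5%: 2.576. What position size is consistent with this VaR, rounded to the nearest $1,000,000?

VaR as a fraction of value: z·σ = 1.645 × 3.598% = 5.91871%.
Position = $29,593,550 / 0.0591871 = $500,000,000.

$500,000,000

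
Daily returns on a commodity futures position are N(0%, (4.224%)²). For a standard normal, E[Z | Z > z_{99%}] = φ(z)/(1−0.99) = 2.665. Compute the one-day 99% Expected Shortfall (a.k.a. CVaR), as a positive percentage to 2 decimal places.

11.26%

ES = 4.224% × 2.665 = 11.257%.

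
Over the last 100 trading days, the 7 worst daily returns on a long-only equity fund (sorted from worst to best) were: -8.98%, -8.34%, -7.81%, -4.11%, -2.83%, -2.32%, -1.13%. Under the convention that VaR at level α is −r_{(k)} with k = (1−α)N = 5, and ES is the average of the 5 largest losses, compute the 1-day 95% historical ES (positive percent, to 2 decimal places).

The 5 worst returns sum to -32.07%.
ES = −(-32.07%) / 5 = 6.414% ≈ 6.41%.

6.41%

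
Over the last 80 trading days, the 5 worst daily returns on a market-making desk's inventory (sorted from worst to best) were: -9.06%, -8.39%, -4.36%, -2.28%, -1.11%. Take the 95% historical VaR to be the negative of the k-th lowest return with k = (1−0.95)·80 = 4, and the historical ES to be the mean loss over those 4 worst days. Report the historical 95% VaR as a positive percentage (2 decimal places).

k = 4; the 4th lowest return is -2.28%, so VaR = 2.28%.

2.28%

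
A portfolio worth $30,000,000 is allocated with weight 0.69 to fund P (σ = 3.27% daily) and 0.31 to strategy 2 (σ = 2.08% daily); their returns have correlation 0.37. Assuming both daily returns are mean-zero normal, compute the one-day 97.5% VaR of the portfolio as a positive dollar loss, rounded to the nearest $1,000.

σ_p² = 0.69²·3.27² + 0.31²·2.08² + 2·0.37·0.69·0.31·3.27·2.08 = 6.5833 (%²).
σ_p = √6.5833 = 2.566%.
At 97.5%, z = 1.960.
VaR = 1.960 × 2.566% = 5.029%; on $30,000,000 that is $1,508,700.

$1,509,000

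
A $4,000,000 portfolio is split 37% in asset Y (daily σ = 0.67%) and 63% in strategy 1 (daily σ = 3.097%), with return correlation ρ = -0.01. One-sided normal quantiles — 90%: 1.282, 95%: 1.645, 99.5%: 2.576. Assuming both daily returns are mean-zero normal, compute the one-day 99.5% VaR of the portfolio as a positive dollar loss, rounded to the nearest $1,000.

σ_p² = 0.37²·0.67² + 0.63²·3.097² + 2·-0.01·0.37·0.63·0.67·3.097 = 3.8586 (%²).
σ_p = √3.8586 = 1.964%.
VaR = 2.576 × 1.964% = 5.059%; on $4,000,000 that is $202,360.

$202,000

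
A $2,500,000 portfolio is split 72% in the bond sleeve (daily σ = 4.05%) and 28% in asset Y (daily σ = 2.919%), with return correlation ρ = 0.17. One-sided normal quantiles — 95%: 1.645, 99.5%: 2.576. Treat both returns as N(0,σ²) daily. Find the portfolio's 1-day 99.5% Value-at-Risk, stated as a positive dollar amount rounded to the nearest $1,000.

σ_p² = 0.72²·4.05² + 0.28²·2.919² + 2·0.17·0.72·0.28·4.05·2.919 = 9.9814 (%²).
σ_p = √9.9814 = 3.159%.
VaR = 2.576 × 3.159% = 8.138%; on $2,500,000 that is $203,450.

$203,000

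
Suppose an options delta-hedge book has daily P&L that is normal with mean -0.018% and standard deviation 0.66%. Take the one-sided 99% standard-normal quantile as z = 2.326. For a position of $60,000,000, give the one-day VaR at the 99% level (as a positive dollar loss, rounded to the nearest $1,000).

VaR = −μ + z·σ = −(-0.018%) + 2.326 × 0.66% = 1.553%.
On $60,000,000: 0.01553 × $60,000,000 = $931,800.

$932,000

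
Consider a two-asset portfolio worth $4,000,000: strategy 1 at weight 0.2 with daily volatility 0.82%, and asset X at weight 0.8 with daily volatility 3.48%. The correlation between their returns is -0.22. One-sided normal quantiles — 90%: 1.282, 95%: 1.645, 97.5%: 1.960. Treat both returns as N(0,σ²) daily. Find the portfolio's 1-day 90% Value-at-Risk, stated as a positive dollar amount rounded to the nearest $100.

$141,200

σ_p² = 0.2²·0.82² + 0.8²·3.48² + 2·-0.22·0.2·0.8·0.82·3.48 = 7.5767 (%²).
σ_p = √7.5767 = 2.753%.
VaR = 1.282 × 2.753% = 3.529%; on $4,000,000 that is $141,160.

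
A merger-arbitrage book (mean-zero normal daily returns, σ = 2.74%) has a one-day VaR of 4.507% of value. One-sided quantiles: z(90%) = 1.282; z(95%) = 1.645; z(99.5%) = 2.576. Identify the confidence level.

Implied z = VaR/σ = 4.507 / 2.74 = 1.645.
This matches z(95%) = 1.645.

95%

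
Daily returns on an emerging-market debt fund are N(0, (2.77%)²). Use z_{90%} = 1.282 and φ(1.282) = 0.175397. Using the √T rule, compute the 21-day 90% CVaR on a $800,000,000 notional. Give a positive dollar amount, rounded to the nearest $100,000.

$178,100,000

σ_{21d} = 2.77% × √21 = 12.694%.
ES multiplier = φ(z)/(1−α) = 0.175397/0.1 = 1.754.
ES = 12.694% × 1.754 = 22.265%; on $800,000,000: $178,120,000.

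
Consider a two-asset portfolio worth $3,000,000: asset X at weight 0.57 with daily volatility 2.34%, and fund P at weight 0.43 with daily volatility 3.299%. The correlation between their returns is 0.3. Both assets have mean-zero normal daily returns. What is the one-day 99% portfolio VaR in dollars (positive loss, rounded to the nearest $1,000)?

$155,000

σ_p² = 0.57²·2.34² + 0.43²·3.299² + 2·0.3·0.57·0.43·2.34·3.299 = 4.9266 (%²).
σ_p = √4.9266 = 2.220%.
At 99%, z = 2.326.
VaR = 2.326 × 2.220% = 5.164%; on $3,000,000 that is $154,920.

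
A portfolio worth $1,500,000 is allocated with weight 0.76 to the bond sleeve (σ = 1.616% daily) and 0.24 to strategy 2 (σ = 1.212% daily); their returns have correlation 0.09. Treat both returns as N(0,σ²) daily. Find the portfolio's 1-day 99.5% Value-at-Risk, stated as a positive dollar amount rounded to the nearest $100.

$49,700

σ_p² = 0.76²·1.616² + 0.24²·1.212² + 2·0.09·0.76·0.24·1.616·1.212 = 1.6573 (%²).
σ_p = √1.6573 = 1.287%.
At 99.5%, z = 2.576.
VaR = 2.576 × 1.287% = 3.315%; on $1,500,000 that is $49,725.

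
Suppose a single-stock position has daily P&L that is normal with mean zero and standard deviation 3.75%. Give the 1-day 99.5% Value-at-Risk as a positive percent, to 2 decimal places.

At 99.5% one-sided, z = 2.576.
VaR = z·σ = 2.576 × 3.75% = 9.660%.

9.66%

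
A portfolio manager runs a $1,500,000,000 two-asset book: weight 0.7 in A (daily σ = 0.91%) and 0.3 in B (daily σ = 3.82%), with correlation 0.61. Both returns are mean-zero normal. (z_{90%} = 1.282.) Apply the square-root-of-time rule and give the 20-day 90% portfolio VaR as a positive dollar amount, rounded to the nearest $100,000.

σ_p = √(0.7²·0.91² + 0.3²·3.82² + 2·0.61·0.7·0.3·0.91·3.82) = 1.615%.
σ_{20d} = 1.615% × √20 = 7.222%.
VaR = 1.282 × 7.222% = 9.259%; on $1,500,000,000 that is $138,885,000.

$138,900,000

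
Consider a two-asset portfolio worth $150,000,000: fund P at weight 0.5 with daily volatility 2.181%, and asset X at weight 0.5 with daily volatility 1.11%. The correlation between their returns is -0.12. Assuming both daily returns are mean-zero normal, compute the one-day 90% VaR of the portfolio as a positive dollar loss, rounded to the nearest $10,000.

$2,240,000

σ_p² = 0.5²·2.181² + 0.5²·1.11² + 2·-0.12·0.5·0.5·2.181·1.11 = 1.3520 (%²).
σ_p = √1.3520 = 1.163%.
At 90%, z = 1.282.
VaR = 1.282 × 1.163% = 1.491%; on $150,000,000 that is $2,236,500.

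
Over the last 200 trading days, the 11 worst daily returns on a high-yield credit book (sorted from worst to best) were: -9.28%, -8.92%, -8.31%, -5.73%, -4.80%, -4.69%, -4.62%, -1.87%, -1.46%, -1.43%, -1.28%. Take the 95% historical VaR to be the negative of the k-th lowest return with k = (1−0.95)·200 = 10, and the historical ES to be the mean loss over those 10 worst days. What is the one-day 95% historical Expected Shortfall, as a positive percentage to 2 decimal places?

5.11%

The 10 worst returns sum to -51.11%.
ES = −(-51.11%) / 10 = 5.111% ≈ 5.11%.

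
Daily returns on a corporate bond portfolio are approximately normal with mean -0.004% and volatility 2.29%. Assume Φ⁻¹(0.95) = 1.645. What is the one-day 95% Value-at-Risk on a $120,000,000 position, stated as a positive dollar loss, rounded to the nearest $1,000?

VaR = −μ + z·σ = −(-0.004%) + 1.645 × 2.29% = 3.771%.
On $120,000,000: 0.03771 × $120,000,000 = $4,525,200.

$4,525,000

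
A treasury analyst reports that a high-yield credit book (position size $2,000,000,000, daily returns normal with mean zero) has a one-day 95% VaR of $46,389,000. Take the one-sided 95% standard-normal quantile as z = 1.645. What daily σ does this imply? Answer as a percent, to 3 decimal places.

VaR as a fraction: $46,389,000 / $2,000,000,000 = 2.319%.
σ = VaR / z = 2.319% / 1.645 = 1.410%.

1.410%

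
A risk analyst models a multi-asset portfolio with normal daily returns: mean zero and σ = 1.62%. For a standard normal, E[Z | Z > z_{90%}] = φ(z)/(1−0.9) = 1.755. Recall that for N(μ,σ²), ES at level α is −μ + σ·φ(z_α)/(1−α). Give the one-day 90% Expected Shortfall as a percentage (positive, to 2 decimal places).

ES = 1.62% × 1.755 = 2.843%.

2.84%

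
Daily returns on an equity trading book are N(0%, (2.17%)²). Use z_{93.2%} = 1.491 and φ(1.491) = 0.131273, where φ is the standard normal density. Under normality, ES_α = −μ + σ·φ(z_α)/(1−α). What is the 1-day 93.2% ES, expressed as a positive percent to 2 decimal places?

4.19%

Tail multiplier: φ(z)/(1−α) = 0.131273 / 0.068 = 1.930.
ES = 2.17% × 1.930 = 4.188%.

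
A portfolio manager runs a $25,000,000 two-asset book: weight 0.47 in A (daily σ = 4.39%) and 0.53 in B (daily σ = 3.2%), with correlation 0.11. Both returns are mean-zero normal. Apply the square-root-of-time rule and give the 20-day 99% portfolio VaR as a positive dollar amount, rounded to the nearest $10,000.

$7,310,000

σ_p = √(0.47²·4.39² + 0.53²·3.2² + 2·0.11·0.47·0.53·4.39·3.2) = 2.811%.
σ_{20d} = 2.811% × √20 = 12.571%.
z(99%) = 2.326.
VaR = 2.326 × 12.571% = 29.240%; on $25,000,000 that is $7,310,000.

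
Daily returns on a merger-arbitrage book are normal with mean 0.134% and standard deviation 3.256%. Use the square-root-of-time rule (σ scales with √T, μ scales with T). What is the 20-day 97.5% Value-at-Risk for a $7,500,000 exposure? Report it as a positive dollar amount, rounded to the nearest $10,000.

$1,940,000

At 97.5%, z = 1.960.
σ_{20d} = 3.256% × √20 = 14.561%; μ_{20d} = 20 × 0.134% = 2.680%.
VaR = −(2.680%) + 1.960 × 14.561% = 25.860%.
On $7,500,000: 0.25860 × $7,500,000 = $1,939,500.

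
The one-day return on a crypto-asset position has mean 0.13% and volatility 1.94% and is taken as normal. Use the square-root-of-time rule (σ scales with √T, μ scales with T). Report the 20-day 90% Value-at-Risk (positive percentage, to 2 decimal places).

At 90%, z = 1.282.
σ_{20d} = 1.94% × √20 = 8.676%; μ_{20d} = 20 × 0.13% = 2.600%.
VaR = −(2.600%) + 1.282 × 8.676% = 8.523%.

8.52%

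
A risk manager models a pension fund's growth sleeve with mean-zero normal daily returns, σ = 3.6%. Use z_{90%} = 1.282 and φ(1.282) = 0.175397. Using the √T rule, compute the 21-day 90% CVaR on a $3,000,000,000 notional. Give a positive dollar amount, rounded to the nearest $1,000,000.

$868,000,000

σ_{21d} = 3.6% × √21 = 16.497%.
ES multiplier = φ(z)/(1−α) = 0.175397/0.1 = 1.754.
ES = 16.497% × 1.754 = 28.936%; on $3,000,000,000: $868,080,000.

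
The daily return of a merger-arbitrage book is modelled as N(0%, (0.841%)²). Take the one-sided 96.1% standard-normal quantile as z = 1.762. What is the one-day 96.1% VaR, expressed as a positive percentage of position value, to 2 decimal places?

VaR = z·σ = 1.762 × 0.841% = 1.482%.

1.48%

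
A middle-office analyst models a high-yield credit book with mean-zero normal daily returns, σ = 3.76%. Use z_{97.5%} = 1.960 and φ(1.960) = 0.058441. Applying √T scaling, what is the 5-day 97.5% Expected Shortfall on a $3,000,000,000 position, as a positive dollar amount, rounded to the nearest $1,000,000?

σ_{5d} = 3.76% × √5 = 8.408%.
ES multiplier = φ(z)/(1−α) = 0.058441/0.025 = 2.338.
ES = 8.408% × 2.338 = 19.658%; on $3,000,000,000: $589,740,000.

$590,000,000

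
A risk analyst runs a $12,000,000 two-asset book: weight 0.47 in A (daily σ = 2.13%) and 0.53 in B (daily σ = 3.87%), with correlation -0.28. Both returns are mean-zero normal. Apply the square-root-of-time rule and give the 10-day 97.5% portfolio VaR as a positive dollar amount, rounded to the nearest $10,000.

$1,500,000

σ_p = √(0.47²·2.13² + 0.53²·3.87² + 2·-0.28·0.47·0.53·2.13·3.87) = 2.015%.
σ_{10d} = 2.015% × √10 = 6.372%.
z(97.5%) = 1.960.
VaR = 1.960 × 6.372% = 12.489%; on $12,000,000 that is $1,498,680.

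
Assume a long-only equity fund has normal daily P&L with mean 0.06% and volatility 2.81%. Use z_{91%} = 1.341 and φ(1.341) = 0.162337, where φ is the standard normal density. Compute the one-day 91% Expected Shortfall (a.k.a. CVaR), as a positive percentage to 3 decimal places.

Tail multiplier: φ(z)/(1−α) = 0.162337 / 0.09 = 1.804.
ES = −(0.06%) + 2.81% × 1.804 = 5.009%.

5.009%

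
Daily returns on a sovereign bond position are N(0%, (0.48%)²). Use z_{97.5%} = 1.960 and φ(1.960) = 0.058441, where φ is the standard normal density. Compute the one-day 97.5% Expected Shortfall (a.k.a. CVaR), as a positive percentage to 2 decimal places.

Tail multiplier: φ(z)/(1−α) = 0.058441 / 0.025 = 2.338.
ES = 0.48% × 2.338 = 1.122%.

1.12%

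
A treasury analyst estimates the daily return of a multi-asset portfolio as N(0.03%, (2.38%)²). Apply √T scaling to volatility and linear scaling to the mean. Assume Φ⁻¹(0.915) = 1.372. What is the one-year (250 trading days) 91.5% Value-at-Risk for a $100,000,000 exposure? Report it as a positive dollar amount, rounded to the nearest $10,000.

$44,130,000

σ_{250d} = 2.38% × √250 = 37.631%; μ_{250d} = 250 × 0.03% = 7.500%.
VaR = −(7.500%) + 1.372 × 37.631% = 44.130%.
On $100,000,000: 0.44130 × $100,000,000 = $44,130,000.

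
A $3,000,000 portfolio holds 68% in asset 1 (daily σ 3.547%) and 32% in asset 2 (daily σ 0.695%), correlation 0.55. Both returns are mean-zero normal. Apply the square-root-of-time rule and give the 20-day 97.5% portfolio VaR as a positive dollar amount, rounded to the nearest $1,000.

σ_p = √(0.68²·3.547² + 0.32²·0.695² + 2·0.55·0.68·0.32·3.547·0.695) = 2.541%.
σ_{20d} = 2.541% × √20 = 11.364%.
z(97.5%) = 1.960.
VaR = 1.960 × 11.364% = 22.273%; on $3,000,000 that is $668,190.

$668,000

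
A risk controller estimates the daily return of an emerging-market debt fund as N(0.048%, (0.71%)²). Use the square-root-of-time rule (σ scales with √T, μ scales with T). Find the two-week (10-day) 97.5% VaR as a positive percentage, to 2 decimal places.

3.92%

At 97.5%, z = 1.960.
σ_{10d} = 0.71% × √10 = 2.245%; μ_{10d} = 10 × 0.048% = 0.480%.
VaR = −(0.480%) + 1.960 × 2.245% = 3.920%.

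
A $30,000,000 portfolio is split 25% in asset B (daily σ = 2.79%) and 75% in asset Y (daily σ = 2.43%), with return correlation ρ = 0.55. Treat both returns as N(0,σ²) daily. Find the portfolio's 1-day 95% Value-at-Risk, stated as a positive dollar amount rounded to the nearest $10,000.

σ_p² = 0.25²·2.79² + 0.75²·2.43² + 2·0.55·0.25·0.75·2.79·2.43 = 5.2063 (%²).
σ_p = √5.2063 = 2.282%.
At 95%, z = 1.645.
VaR = 1.645 × 2.282% = 3.754%; on $30,000,000 that is $1,126,200.

$1,130,000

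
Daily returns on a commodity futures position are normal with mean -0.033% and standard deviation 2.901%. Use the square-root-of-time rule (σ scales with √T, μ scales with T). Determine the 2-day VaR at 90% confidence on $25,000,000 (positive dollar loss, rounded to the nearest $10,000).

$1,330,000

At 90%, z = 1.282.
σ_{2d} = 2.901% × √2 = 4.103%; μ_{2d} = 2 × -0.033% = -0.066%.
VaR = −(-0.066%) + 1.282 × 4.103% = 5.326%.
On $25,000,000: 0.05326 × $25,000,000 = $1,331,500.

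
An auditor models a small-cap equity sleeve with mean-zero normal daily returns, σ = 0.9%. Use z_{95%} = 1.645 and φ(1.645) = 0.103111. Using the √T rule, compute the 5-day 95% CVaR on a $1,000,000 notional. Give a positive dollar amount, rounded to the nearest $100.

$41,500

σ_{5d} = 0.9% × √5 = 2.012%.
ES multiplier = φ(z)/(1−α) = 0.103111/0.05 = 2.062.
ES = 2.012% × 2.062 = 4.149%; on $1,000,000: $41,490.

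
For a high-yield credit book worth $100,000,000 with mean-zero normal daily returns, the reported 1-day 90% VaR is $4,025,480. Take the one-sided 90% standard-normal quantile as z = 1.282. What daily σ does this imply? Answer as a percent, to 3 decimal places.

VaR as a fraction: $4,025,480 / $100,000,000 = 4.025%.
σ = VaR / z = 4.025% / 1.282 = 3.140%.

3.140%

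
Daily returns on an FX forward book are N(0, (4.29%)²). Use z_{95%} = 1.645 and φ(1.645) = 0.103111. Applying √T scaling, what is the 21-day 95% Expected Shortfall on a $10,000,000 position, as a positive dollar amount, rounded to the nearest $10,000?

$4,050,000

σ_{21d} = 4.29% × √21 = 19.659%.
ES multiplier = φ(z)/(1−α) = 0.103111/0.05 = 2.062.
ES = 19.659% × 2.062 = 40.537%; on $10,000,000: $4,053,700.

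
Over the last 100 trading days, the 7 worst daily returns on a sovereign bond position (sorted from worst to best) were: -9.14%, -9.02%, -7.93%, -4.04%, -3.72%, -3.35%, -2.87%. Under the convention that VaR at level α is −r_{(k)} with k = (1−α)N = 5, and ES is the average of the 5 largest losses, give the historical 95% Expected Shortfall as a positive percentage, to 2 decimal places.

The 5 worst returns sum to -33.85%.
ES = −(-33.85%) / 5 = 6.77%.

6.77%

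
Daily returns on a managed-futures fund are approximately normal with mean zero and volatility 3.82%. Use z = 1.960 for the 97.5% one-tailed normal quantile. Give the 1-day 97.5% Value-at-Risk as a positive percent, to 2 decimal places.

VaR = z·σ = 1.960 × 3.82% = 7.487%.

7.49%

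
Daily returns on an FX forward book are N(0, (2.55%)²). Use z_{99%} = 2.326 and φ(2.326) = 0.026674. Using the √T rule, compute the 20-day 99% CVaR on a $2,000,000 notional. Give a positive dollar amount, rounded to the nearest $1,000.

σ_{20d} = 2.55% × √20 = 11.404%.
ES multiplier = φ(z)/(1−α) = 0.026674/0.01 = 2.667.
ES = 11.404% × 2.667 = 30.414%; on $2,000,000: $608,280.

$608,000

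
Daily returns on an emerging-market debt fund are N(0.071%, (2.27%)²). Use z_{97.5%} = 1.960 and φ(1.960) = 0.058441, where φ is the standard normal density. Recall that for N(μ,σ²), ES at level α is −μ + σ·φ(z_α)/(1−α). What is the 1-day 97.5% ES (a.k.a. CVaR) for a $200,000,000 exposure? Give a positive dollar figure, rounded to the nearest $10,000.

$10,470,000

Tail multiplier: φ(z)/(1−α) = 0.058441 / 0.025 = 2.338.
ES = −(0.071%) + 2.27% × 2.338 = 5.236%.
On $200,000,000: 0.05236 × $200,000,000 = $10,472,000.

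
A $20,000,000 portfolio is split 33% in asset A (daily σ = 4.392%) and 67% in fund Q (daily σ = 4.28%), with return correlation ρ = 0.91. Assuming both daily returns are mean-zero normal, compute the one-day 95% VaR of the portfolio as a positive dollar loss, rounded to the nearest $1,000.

$1,391,000

σ_p² = 0.33²·4.392² + 0.67²·4.28² + 2·0.91·0.33·0.67·4.392·4.28 = 17.8880 (%²).
σ_p = √17.8880 = 4.229%.
At 95%, z = 1.645.
VaR = 1.645 × 4.229% = 6.957%; on $20,000,000 that is $1,391,400.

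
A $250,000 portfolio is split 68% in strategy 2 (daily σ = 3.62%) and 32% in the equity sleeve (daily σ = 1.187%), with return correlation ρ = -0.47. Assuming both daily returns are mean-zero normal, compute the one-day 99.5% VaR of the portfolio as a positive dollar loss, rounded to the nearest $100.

$14,900

σ_p² = 0.68²·3.62² + 0.32²·1.187² + 2·-0.47·0.68·0.32·3.62·1.187 = 5.3248 (%²).
σ_p = √5.3248 = 2.308%.
At 99.5%, z = 2.576.
VaR = 2.576 × 2.308% = 5.945%; on $250,000 that is $14,862.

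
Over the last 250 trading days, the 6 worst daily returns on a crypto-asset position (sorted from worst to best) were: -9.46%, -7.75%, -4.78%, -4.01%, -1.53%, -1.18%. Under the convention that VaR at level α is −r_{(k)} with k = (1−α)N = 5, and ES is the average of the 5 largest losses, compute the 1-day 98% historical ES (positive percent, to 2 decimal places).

5.51%

The 5 worst returns sum to -27.53%.
ES = −(-27.53%) / 5 = 5.506% ≈ 5.51%.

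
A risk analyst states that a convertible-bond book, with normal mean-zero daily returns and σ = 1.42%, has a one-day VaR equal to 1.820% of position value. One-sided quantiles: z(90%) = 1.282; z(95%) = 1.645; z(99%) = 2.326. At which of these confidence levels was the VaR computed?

90%

Implied z = VaR/σ = 1.820 / 1.42 = 1.282.
This matches z(90%) = 1.282.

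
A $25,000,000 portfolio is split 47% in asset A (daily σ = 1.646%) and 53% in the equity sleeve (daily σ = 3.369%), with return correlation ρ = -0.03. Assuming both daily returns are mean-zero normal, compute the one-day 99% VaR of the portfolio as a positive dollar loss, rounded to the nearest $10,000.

$1,120,000

σ_p² = 0.47²·1.646² + 0.53²·3.369² + 2·-0.03·0.47·0.53·1.646·3.369 = 3.7039 (%²).
σ_p = √3.7039 = 1.925%.
At 99%, z = 2.326.
VaR = 2.326 × 1.925% = 4.478%; on $25,000,000 that is $1,119,500.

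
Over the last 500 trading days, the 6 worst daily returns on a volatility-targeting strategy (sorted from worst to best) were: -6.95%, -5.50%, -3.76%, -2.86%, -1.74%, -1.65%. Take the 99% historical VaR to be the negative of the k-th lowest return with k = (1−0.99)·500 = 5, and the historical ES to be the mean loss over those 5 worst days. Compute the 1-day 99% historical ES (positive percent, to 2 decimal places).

4.16%

The 5 worst returns sum to -20.81%.
ES = −(-20.81%) / 5 = 4.162% ≈ 4.16%.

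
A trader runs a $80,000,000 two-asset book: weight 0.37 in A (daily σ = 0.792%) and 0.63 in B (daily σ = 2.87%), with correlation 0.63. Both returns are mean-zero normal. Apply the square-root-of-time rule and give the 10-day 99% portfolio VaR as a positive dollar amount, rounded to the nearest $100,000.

σ_p = √(0.37²·0.792² + 0.63²·2.87² + 2·0.63·0.37·0.63·0.792·2.87) = 2.006%.
σ_{10d} = 2.006% × √10 = 6.344%.
z(99%) = 2.326.
VaR = 2.326 × 6.344% = 14.756%; on $80,000,000 that is $11,804,800.

$11,800,000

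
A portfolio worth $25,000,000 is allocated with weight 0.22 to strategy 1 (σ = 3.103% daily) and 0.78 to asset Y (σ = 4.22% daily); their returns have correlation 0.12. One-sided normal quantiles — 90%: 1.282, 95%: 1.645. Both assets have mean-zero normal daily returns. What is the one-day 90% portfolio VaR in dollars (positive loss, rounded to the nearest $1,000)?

σ_p² = 0.22²·3.103² + 0.78²·4.22² + 2·0.12·0.22·0.78·3.103·4.22 = 11.8399 (%²).
σ_p = √11.8399 = 3.441%.
VaR = 1.282 × 3.441% = 4.411%; on $25,000,000 that is $1,102,750.

$1,103,000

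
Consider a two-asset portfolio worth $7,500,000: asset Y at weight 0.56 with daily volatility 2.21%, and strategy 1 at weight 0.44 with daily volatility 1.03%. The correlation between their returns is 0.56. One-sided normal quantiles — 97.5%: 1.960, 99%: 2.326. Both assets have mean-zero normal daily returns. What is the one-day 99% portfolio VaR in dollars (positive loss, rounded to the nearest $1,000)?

σ_p² = 0.56²·2.21² + 0.44²·1.03² + 2·0.56·0.56·0.44·2.21·1.03 = 2.3652 (%²).
σ_p = √2.3652 = 1.538%.
VaR = 2.326 × 1.538% = 3.577%; on $7,500,000 that is $268,275.

$268,000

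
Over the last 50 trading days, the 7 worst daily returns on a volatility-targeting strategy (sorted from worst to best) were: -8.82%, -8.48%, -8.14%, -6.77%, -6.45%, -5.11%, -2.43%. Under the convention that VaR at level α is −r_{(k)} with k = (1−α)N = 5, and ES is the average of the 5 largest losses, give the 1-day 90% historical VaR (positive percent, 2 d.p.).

k = 5; the 5th lowest return is -6.45%, so VaR = 6.45%.

6.45%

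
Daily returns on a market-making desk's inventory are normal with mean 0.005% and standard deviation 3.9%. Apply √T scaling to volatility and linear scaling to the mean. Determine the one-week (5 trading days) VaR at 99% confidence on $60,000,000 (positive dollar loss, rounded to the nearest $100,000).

At 99%, z = 2.326.
σ_{5d} = 3.9% × √5 = 8.721%; μ_{5d} = 5 × 0.005% = 0.025%.
VaR = −(0.025%) + 2.326 × 8.721% = 20.260%.
On $60,000,000: 0.20260 × $60,000,000 = $12,156,000.

$12,200,000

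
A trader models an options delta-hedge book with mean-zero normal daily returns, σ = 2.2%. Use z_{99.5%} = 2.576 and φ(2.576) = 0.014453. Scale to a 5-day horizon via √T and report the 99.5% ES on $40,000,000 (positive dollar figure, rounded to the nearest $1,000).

$5,688,000

σ_{5d} = 2.2% × √5 = 4.919%.
ES multiplier = φ(z)/(1−α) = 0.014453/0.005 = 2.891.
ES = 4.919% × 2.891 = 14.221%; on $40,000,000: $5,688,400.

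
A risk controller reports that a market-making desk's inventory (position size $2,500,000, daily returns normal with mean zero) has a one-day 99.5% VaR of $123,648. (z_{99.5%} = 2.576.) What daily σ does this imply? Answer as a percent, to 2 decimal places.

VaR as a fraction: $123,648 / $2,500,000 = 4.946%.
σ = VaR / z = 4.946% / 2.576 = 1.920%.

1.92%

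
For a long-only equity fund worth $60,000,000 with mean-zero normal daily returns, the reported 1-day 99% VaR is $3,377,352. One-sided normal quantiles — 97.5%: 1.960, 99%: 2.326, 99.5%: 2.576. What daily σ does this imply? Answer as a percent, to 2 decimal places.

2.42%

VaR as a fraction: $3,377,352 / $60,000,000 = 5.629%.
σ = VaR / z = 5.629% / 2.326 = 2.420%.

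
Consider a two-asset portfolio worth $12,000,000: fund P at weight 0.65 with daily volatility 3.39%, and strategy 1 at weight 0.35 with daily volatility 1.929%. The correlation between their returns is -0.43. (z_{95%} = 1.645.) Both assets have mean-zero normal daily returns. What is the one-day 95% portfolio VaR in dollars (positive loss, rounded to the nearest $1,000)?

$396,000

σ_p² = 0.65²·3.39² + 0.35²·1.929² + 2·-0.43·0.65·0.35·3.39·1.929 = 4.0318 (%²).
σ_p = √4.0318 = 2.008%.
VaR = 1.645 × 2.008% = 3.303%; on $12,000,000 that is $396,360.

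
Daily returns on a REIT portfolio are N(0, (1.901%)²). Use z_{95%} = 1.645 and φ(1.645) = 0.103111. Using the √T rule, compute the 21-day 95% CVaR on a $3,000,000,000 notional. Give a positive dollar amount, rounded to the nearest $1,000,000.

$539,000,000

σ_{21d} = 1.901% × √21 = 8.711%.
ES multiplier = φ(z)/(1−α) = 0.103111/0.05 = 2.062.
ES = 8.711% × 2.062 = 17.962%; on $3,000,000,000: $538,860,000.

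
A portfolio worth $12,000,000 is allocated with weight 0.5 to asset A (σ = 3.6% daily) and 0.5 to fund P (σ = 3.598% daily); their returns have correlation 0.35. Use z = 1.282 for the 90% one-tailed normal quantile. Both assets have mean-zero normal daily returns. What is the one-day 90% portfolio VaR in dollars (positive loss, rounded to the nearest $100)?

$454,900

σ_p² = 0.5²·3.6² + 0.5²·3.598² + 2·0.35·0.5·0.5·3.6·3.598 = 8.7431 (%²).
σ_p = √8.7431 = 2.957%.
VaR = 1.282 × 2.957% = 3.791%; on $12,000,000 that is $454,920.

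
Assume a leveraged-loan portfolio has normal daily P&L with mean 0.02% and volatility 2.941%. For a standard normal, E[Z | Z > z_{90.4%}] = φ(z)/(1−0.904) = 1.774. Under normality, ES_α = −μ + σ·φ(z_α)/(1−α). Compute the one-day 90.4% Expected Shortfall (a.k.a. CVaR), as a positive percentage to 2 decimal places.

ES = −(0.02%) + 2.941% × 1.774 = 5.197%.

5.20%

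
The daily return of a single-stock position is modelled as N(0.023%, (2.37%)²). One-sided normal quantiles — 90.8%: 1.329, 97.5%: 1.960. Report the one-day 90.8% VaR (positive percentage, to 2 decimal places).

VaR = −μ + z·σ = −(0.023%) + 1.329 × 2.37% = 3.127%.

3.13%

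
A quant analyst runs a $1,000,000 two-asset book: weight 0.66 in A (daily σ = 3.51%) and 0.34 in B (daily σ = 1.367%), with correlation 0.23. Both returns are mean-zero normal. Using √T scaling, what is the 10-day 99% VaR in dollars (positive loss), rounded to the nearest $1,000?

$181,000

σ_p = √(0.66²·3.51² + 0.34²·1.367² + 2·0.23·0.66·0.34·3.51·1.367) = 2.465%.
σ_{10d} = 2.465% × √10 = 7.795%.
z(99%) = 2.326.
VaR = 2.326 × 7.795% = 18.131%; on $1,000,000 that is $181,310.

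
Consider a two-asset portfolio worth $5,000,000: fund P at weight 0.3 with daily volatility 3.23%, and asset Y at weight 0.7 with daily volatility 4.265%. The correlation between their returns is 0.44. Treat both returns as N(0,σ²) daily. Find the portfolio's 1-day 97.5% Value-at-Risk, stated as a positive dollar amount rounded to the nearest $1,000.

σ_p² = 0.3²·3.23² + 0.7²·4.265² + 2·0.44·0.3·0.7·3.23·4.265 = 12.3980 (%²).
σ_p = √12.3980 = 3.521%.
At 97.5%, z = 1.960.
VaR = 1.960 × 3.521% = 6.901%; on $5,000,000 that is $345,050.

$345,000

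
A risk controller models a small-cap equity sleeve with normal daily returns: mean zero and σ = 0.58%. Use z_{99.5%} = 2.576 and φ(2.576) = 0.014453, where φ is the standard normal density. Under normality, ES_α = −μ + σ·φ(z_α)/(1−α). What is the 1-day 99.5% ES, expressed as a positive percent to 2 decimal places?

Tail multiplier: φ(z)/(1−α) = 0.014453 / 0.005 = 2.891.
ES = 0.58% × 2.891 = 1.677%.

1.68%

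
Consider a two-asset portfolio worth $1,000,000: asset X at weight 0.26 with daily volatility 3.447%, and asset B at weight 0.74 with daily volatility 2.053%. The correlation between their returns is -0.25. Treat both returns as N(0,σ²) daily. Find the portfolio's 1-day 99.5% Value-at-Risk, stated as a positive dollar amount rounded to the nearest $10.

σ_p² = 0.26²·3.447² + 0.74²·2.053² + 2·-0.25·0.26·0.74·3.447·2.053 = 2.4305 (%²).
σ_p = √2.4305 = 1.559%.
At 99.5%, z = 2.576.
VaR = 2.576 × 1.559% = 4.016%; on $1,000,000 that is $40,160.

$40,160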